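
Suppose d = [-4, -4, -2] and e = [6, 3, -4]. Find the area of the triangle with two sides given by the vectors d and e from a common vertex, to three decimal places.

i: (-4)·(-4) - (-2)·3 = 16 - (-6) = 22
j: (-2)·6 - (-4)·(-4) = -12 - 16 = -28
k: (-4)·3 - (-4)·6 = -12 - (-24) = 12
d × e = (22, -28, 12)
|d × e| = √(22² + (-28)² + 12²) = √1412 ≈ 37.5766
area = ½ · 37.5766 ≈ 18.788

18.788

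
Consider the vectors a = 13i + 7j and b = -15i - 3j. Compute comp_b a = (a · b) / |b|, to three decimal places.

-14.120

a · b = 13·(-15) + 7·(-3) = -195 - 21 = -216
|b| = √(225 + 9) = √234 ≈ 15.2971
comp_b a = -216 / √234 ≈ -14.120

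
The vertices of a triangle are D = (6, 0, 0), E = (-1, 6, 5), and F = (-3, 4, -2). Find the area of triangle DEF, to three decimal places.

DE = (-7, 6, 5),  DF = (-9, 4, -2)
i: 6·(-2) - 5·4 = -12 - 20 = -32
j: 5·(-9) - (-7)·(-2) = -45 - 14 = -59
k: (-7)·4 - 6·(-9) = -28 - (-54) = 26
DE × DF = (-32, -59, 26)
|DE × DF| = √5181 ≈ 71.9792
area = ½ · 71.9792 ≈ 35.990

35.990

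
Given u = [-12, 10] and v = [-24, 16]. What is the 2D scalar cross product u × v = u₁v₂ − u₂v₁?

48

(-12)·16 - 10·(-24) = -192 - (-240) = 48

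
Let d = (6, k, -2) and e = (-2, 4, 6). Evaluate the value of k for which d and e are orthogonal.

6

d · e = 6·(-2) + k·4 + (-2)·6 = -24 + 4k
Set equal to 0: 4k = 24, so k = 6.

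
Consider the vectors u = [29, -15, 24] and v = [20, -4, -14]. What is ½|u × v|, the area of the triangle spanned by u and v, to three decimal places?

i: (-15)·(-14) - 24·(-4) = 210 - (-96) = 306
j: 24·20 - 29·(-14) = 480 - (-406) = 886
k: 29·(-4) - (-15)·20 = -116 - (-300) = 184
u × v = (306, 886, 184)
|u × v| = √(306² + 886² + 184²) = √912488 ≈ 955.2424
area = ½ · 955.2424 ≈ 477.621

477.621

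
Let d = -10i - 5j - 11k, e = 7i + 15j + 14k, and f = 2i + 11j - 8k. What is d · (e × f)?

e × f:
i: 15·(-8) - 14·11 = -120 - 154 = -274
j: 14·2 - 7·(-8) = 28 - (-56) = 84
k: 7·11 - 15·2 = 77 - 30 = 47
e × f = (-274, 84, 47)
d · (e × f) = (-10)·(-274) + (-5)·84 + (-11)·47 = 2740 - 420 - 517 = 1803

1803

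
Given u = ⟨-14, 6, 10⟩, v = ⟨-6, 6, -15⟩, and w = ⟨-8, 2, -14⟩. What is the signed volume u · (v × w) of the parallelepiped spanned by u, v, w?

1332

v × w:
i: 6·(-14) - (-15)·2 = -84 - (-30) = -54
j: (-15)·(-8) - (-6)·(-14) = 120 - 84 = 36
k: (-6)·2 - 6·(-8) = -12 - (-48) = 36
v × w = (-54, 36, 36)
u · (v × w) = (-14)·(-54) + 6·36 + 10·36 = 756 + 216 + 360 = 1332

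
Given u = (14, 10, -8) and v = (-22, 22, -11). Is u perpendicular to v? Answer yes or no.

yes

u · v = 14·(-22) + 10·22 + (-8)·(-11) = -308 + 220 + 88 = 0
Zero, so the vectors are orthogonal.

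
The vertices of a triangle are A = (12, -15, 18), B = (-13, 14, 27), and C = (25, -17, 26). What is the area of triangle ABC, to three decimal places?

AB = (-25, 29, 9),  AC = (13, -2, 8)
i: 29·8 - 9·(-2) = 232 - (-18) = 250
j: 9·13 - (-25)·8 = 117 - (-200) = 317
k: (-25)·(-2) - 29·13 = 50 - 377 = -327
AB × AC = (250, 317, -327)
|AB × AC| = √269918 ≈ 519.5363
area = ½ · 519.5363 ≈ 259.768

259.768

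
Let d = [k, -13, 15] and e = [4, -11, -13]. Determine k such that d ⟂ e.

13

d · e = k·4 + (-13)·(-11) + 15·(-13) = -52 + 4k
Set equal to 0: 4k = 52, so k = 13.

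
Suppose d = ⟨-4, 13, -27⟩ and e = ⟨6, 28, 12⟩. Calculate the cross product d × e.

i: 13·12 - (-27)·28 = 156 - (-756) = 912
j: (-27)·6 - (-4)·12 = -162 - (-48) = -114
k: (-4)·28 - 13·6 = -112 - 78 = -190
d × e = (912, -114, -190)

(912, -114, -190)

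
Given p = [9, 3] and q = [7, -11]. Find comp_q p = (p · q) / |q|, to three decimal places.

2.301

p · q = 9·7 + 3·(-11) = 63 - 33 = 30
|q| = √(49 + 121) = √170 ≈ 13.0384
comp_q p = 30 / √170 ≈ 2.301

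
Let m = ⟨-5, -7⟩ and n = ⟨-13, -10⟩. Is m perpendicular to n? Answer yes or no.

no

m · n = (-5)·(-13) + (-7)·(-10) = 65 + 70 = 135
Nonzero, so the vectors are not orthogonal.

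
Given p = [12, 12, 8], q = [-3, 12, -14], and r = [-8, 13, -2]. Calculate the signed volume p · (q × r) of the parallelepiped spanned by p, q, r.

q × r:
i: 12·(-2) - (-14)·13 = -24 - (-182) = 158
j: (-14)·(-8) - (-3)·(-2) = 112 - 6 = 106
k: (-3)·13 - 12·(-8) = -39 - (-96) = 57
q × r = (158, 106, 57)
p · (q × r) = 12·158 + 12·106 + 8·57 = 1896 + 1272 + 456 = 3624

3624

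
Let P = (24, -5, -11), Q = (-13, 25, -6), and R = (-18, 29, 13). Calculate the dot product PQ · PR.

PQ = Q − P = (-37, 30, 5)
PR = R − P = (-42, 34, 24)
PQ · PR = (-37)·(-42) + 30·34 + 5·24 = 1554 + 1020 + 120 = 2694

2694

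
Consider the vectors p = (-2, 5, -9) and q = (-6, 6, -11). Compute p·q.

141

p · q = (-2)·(-6) + 5·6 + (-9)·(-11) = 12 + 30 + 99 = 141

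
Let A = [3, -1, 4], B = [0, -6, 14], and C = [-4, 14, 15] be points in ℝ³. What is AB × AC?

(-205, -37, -80)

AB = (-3, -5, 10)
AC = (-7, 15, 11)
i: (-5)·11 - 10·15 = -55 - 150 = -205
j: 10·(-7) - (-3)·11 = -70 - (-33) = -37
k: (-3)·15 - (-5)·(-7) = -45 - 35 = -80
AB × AC = (-205, -37, -80)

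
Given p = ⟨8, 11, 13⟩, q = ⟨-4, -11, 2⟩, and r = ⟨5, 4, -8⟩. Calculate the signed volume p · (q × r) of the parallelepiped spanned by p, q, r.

q × r:
i: (-11)·(-8) - 2·4 = 88 - 8 = 80
j: 2·5 - (-4)·(-8) = 10 - 32 = -22
k: (-4)·4 - (-11)·5 = -16 - (-55) = 39
q × r = (80, -22, 39)
p · (q × r) = 8·80 + 11·(-22) + 13·39 = 640 - 242 + 507 = 905

905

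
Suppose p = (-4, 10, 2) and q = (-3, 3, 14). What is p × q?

i: 10·14 - 2·3 = 140 - 6 = 134
j: 2·(-3) - (-4)·14 = -6 - (-56) = 50
k: (-4)·3 - 10·(-3) = -12 - (-30) = 18
p × q = (134, 50, 18)

(134, 50, 18)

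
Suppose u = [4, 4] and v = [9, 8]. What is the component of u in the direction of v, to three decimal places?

5.647

u · v = 4·9 + 4·8 = 36 + 32 = 68
|v| = √(81 + 64) = √145 ≈ 12.0416
comp_v u = 68 / √145 ≈ 5.647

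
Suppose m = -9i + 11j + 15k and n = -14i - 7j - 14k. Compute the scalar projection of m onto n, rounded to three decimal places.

-7.667

m · n = (-9)·(-14) + 11·(-7) + 15·(-14) = 126 - 77 - 210 = -161
|n| = √(196 + 49 + 196) = √441 ≈ 21.0000
comp_n m = -161 / √441 ≈ -7.667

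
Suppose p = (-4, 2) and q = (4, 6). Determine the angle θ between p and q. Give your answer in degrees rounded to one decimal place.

p · q = (-4)·4 + 2·6 = -16 + 12 = -4
|p|² = 16 + 4 = 20,  |p| = √20 ≈ 4.472136
|q|² = 16 + 36 = 52,  |q| = √52 ≈ 7.211103
cos θ = -4 / (4.472136 · 7.211103) ≈ -0.12403
θ = arccos(-0.12403) ≈ 97.1°

97.1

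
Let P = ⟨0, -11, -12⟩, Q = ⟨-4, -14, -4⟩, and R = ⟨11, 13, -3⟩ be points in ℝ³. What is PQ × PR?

(-219, 124, -63)

PQ = (-4, -3, 8)
PR = (11, 24, 9)
i: (-3)·9 - 8·24 = -27 - 192 = -219
j: 8·11 - (-4)·9 = 88 - (-36) = 124
k: (-4)·24 - (-3)·11 = -96 - (-33) = -63
PQ × PR = (-219, 124, -63)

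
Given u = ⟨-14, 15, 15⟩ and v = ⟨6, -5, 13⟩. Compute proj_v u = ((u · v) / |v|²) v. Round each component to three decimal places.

(0.939, -0.783, 2.035)

u · v = (-14)·6 + 15·(-5) + 15·13 = -84 - 75 + 195 = 36
|v|² = 36 + 25 + 169 = 230
proj_v u = (36/230) · (6, -5, 13) ≈ (0.939, -0.783, 2.035)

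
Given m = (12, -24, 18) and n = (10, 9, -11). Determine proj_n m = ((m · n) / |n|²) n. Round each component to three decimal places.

(-9.735, -8.762, 10.709)

m · n = 12·10 + (-24)·9 + 18·(-11) = 120 - 216 - 198 = -294
|n|² = 100 + 81 + 121 = 302
proj_n m = (-294/302) · (10, 9, -11) ≈ (-9.735, -8.762, 10.709)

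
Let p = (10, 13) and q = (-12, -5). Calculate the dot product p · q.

-185

p · q = 10·(-12) + 13·(-5) = -120 - 65 = -185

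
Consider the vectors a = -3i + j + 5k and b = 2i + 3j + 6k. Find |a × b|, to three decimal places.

i: 1·6 - 5·3 = 6 - 15 = -9
j: 5·2 - (-3)·6 = 10 - (-18) = 28
k: (-3)·3 - 1·2 = -9 - 2 = -11
a × b = (-9, 28, -11)
|a × b| = √((-9)² + 28² + (-11)²) = √986 ≈ 31.4006

31.401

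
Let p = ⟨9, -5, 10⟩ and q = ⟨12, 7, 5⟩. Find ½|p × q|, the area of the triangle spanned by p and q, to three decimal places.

86.283

i: (-5)·5 - 10·7 = -25 - 70 = -95
j: 10·12 - 9·5 = 120 - 45 = 75
k: 9·7 - (-5)·12 = 63 - (-60) = 123
p × q = (-95, 75, 123)
|p × q| = √((-95)² + 75² + 123²) = √29779 ≈ 172.5659
area = ½ · 172.5659 ≈ 86.283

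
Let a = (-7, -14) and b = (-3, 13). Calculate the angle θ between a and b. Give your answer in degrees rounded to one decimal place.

140.4

a · b = (-7)·(-3) + (-14)·13 = 21 - 182 = -161
|a|² = 49 + 196 = 245,  |a| = √245 ≈ 15.652476
|b|² = 9 + 169 = 178,  |b| = √178 ≈ 13.341664
cos θ = -161 / (15.652476 · 13.341664) ≈ -0.77096
θ = arccos(-0.77096) ≈ 140.4°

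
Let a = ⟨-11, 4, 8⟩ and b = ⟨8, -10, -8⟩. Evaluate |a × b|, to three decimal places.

94.678

i: 4·(-8) - 8·(-10) = -32 - (-80) = 48
j: 8·8 - (-11)·(-8) = 64 - 88 = -24
k: (-11)·(-10) - 4·8 = 110 - 32 = 78
a × b = (48, -24, 78)
|a × b| = √(48² + (-24)² + 78²) = √8964 ≈ 94.6784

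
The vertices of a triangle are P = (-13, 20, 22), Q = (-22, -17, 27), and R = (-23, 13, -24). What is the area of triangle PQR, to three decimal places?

911.964

PQ = (-9, -37, 5),  PR = (-10, -7, -46)
i: (-37)·(-46) - 5·(-7) = 1702 - (-35) = 1737
j: 5·(-10) - (-9)·(-46) = -50 - 414 = -464
k: (-9)·(-7) - (-37)·(-10) = 63 - 370 = -307
PQ × PR = (1737, -464, -307)
|PQ × PR| = √3326714 ≈ 1823.9282
area = ½ · 1823.9282 ≈ 911.964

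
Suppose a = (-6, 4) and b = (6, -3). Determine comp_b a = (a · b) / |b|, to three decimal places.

a · b = (-6)·6 + 4·(-3) = -36 - 12 = -48
|b| = √(36 + 9) = √45 ≈ 6.7082
comp_b a = -48 / √45 ≈ -7.155

-7.155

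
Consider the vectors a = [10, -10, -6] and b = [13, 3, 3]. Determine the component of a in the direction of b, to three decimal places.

5.996

a · b = 10·13 + (-10)·3 + (-6)·3 = 130 - 30 - 18 = 82
|b| = √(169 + 9 + 9) = √187 ≈ 13.6748
comp_b a = 82 / √187 ≈ 5.996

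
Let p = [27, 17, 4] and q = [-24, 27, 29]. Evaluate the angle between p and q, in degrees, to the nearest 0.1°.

p · q = 27·(-24) + 17·27 + 4·29 = -648 + 459 + 116 = -73
|p|² = 729 + 289 + 16 = 1034,  |p| = √1034 ≈ 32.155870
|q|² = 576 + 729 + 841 = 2146,  |q| = √2146 ≈ 46.324939
cos θ = -73 / (32.155870 · 46.324939) ≈ -0.04901
θ = arccos(-0.04901) ≈ 92.8°

92.8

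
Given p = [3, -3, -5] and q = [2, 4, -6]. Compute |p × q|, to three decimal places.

42.802

i: (-3)·(-6) - (-5)·4 = 18 - (-20) = 38
j: (-5)·2 - 3·(-6) = -10 - (-18) = 8
k: 3·4 - (-3)·2 = 12 - (-6) = 18
p × q = (38, 8, 18)
|p × q| = √(38² + 8² + 18²) = √1832 ≈ 42.8019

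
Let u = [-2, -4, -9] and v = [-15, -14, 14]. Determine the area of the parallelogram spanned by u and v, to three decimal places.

246.408

i: (-4)·14 - (-9)·(-14) = -56 - 126 = -182
j: (-9)·(-15) - (-2)·14 = 135 - (-28) = 163
k: (-2)·(-14) - (-4)·(-15) = 28 - 60 = -32
u × v = (-182, 163, -32)
|u × v| = √((-182)² + 163² + (-32)²) = √60717 ≈ 246.4082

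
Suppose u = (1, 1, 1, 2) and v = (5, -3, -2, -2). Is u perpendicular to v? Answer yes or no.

no

u · v = 1·5 + 1·(-3) + 1·(-2) + 2·(-2) = 5 - 3 - 2 - 4 = -4
Nonzero, so the vectors are not orthogonal.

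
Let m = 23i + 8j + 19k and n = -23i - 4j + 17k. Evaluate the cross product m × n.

i: 8·17 - 19·(-4) = 136 - (-76) = 212
j: 19·(-23) - 23·17 = -437 - 391 = -828
k: 23·(-4) - 8·(-23) = -92 - (-184) = 92
m × n = (212, -828, 92)

(212, -828, 92)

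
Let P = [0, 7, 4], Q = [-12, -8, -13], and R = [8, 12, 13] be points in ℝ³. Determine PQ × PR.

PQ = (-12, -15, -17)
PR = (8, 5, 9)
i: (-15)·9 - (-17)·5 = -135 - (-85) = -50
j: (-17)·8 - (-12)·9 = -136 - (-108) = -28
k: (-12)·5 - (-15)·8 = -60 - (-120) = 60
PQ × PR = (-50, -28, 60)

(-50, -28, 60)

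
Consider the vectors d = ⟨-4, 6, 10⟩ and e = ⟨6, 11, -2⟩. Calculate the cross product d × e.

(-122, 52, -80)

i: 6·(-2) - 10·11 = -12 - 110 = -122
j: 10·6 - (-4)·(-2) = 60 - 8 = 52
k: (-4)·11 - 6·6 = -44 - 36 = -80
d × e = (-122, 52, -80)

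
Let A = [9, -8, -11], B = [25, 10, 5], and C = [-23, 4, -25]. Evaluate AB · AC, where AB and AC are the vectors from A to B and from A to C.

-520

AB = B − A = (16, 18, 16)
AC = C − A = (-32, 12, -14)
AB · AC = 16·(-32) + 18·12 + 16·(-14) = -512 + 216 - 224 = -520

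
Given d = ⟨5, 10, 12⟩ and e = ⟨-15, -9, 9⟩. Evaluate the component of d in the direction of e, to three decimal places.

-2.897

d · e = 5·(-15) + 10·(-9) + 12·9 = -75 - 90 + 108 = -57
|e| = √(225 + 81 + 81) = √387 ≈ 19.6723
comp_e d = -57 / √387 ≈ -2.897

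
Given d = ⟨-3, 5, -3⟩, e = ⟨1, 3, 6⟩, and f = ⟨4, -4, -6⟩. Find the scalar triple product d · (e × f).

180

e × f:
i: 3·(-6) - 6·(-4) = -18 - (-24) = 6
j: 6·4 - 1·(-6) = 24 - (-6) = 30
k: 1·(-4) - 3·4 = -4 - 12 = -16
e × f = (6, 30, -16)
d · (e × f) = (-3)·6 + 5·30 + (-3)·(-16) = -18 + 150 + 48 = 180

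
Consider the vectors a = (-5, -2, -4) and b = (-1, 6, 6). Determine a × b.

i: (-2)·6 - (-4)·6 = -12 - (-24) = 12
j: (-4)·(-1) - (-5)·6 = 4 - (-30) = 34
k: (-5)·6 - (-2)·(-1) = -30 - 2 = -32
a × b = (12, 34, -32)

(12, 34, -32)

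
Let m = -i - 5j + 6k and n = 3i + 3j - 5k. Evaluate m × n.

i: (-5)·(-5) - 6·3 = 25 - 18 = 7
j: 6·3 - (-1)·(-5) = 18 - 5 = 13
k: (-1)·3 - (-5)·3 = -3 - (-15) = 12
m × n = (7, 13, 12)

(7, 13, 12)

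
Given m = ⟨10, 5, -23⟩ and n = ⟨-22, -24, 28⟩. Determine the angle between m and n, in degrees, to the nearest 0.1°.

153.6

m · n = 10·(-22) + 5·(-24) + (-23)·28 = -220 - 120 - 644 = -984
|m|² = 100 + 25 + 529 = 654,  |m| = √654 ≈ 25.573424
|n|² = 484 + 576 + 784 = 1844,  |n| = √1844 ≈ 42.941821
cos θ = -984 / (25.573424 · 42.941821) ≈ -0.89604
θ = arccos(-0.89604) ≈ 153.6°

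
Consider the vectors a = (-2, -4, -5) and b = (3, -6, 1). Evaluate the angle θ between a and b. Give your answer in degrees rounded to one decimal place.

a · b = (-2)·3 + (-4)·(-6) + (-5)·1 = -6 + 24 - 5 = 13
|a|² = 4 + 16 + 25 = 45,  |a| = √45 ≈ 6.708204
|b|² = 9 + 36 + 1 = 46,  |b| = √46 ≈ 6.782330
cos θ = 13 / (6.708204 · 6.782330) ≈ 0.28573
θ = arccos(0.28573) ≈ 73.4°

73.4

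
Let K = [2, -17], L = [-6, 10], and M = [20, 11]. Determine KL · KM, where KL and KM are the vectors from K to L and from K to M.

612

KL = L − K = (-8, 27)
KM = M − K = (18, 28)
KL · KM = (-8)·18 + 27·28 = -144 + 756 = 612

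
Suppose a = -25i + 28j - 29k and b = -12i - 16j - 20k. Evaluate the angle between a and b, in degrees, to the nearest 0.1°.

a · b = (-25)·(-12) + 28·(-16) + (-29)·(-20) = 300 - 448 + 580 = 432
|a|² = 625 + 784 + 841 = 2250,  |a| = √2250 ≈ 47.434165
|b|² = 144 + 256 + 400 = 800,  |b| = √800 ≈ 28.284271
cos θ = 432 / (47.434165 · 28.284271) ≈ 0.32199
θ = arccos(0.32199) ≈ 71.2°

71.2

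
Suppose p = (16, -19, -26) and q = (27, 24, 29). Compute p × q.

(73, -1166, 897)

i: (-19)·29 - (-26)·24 = -551 - (-624) = 73
j: (-26)·27 - 16·29 = -702 - 464 = -1166
k: 16·24 - (-19)·27 = 384 - (-513) = 897
p × q = (73, -1166, 897)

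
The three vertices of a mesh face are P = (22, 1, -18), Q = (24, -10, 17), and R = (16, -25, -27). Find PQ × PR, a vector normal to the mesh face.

(1009, -192, -118)

PQ = (2, -11, 35)
PR = (-6, -26, -9)
i: (-11)·(-9) - 35·(-26) = 99 - (-910) = 1009
j: 35·(-6) - 2·(-9) = -210 - (-18) = -192
k: 2·(-26) - (-11)·(-6) = -52 - 66 = -118
PQ × PR = (1009, -192, -118)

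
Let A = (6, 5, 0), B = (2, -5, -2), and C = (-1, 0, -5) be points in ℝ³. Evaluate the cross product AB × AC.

(40, -6, -50)

AB = (-4, -10, -2)
AC = (-7, -5, -5)
i: (-10)·(-5) - (-2)·(-5) = 50 - 10 = 40
j: (-2)·(-7) - (-4)·(-5) = 14 - 20 = -6
k: (-4)·(-5) - (-10)·(-7) = 20 - 70 = -50
AB × AC = (40, -6, -50)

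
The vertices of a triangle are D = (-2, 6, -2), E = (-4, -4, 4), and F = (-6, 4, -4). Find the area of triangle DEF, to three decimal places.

DE = (-2, -10, 6),  DF = (-4, -2, -2)
i: (-10)·(-2) - 6·(-2) = 20 - (-12) = 32
j: 6·(-4) - (-2)·(-2) = -24 - 4 = -28
k: (-2)·(-2) - (-10)·(-4) = 4 - 40 = -36
DE × DF = (32, -28, -36)
|DE × DF| = √3104 ≈ 55.7136
area = ½ · 55.7136 ≈ 27.857

27.857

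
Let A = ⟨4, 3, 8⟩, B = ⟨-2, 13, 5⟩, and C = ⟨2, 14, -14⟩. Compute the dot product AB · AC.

188

AB = B − A = (-6, 10, -3)
AC = C − A = (-2, 11, -22)
AB · AC = (-6)·(-2) + 10·11 + (-3)·(-22) = 12 + 110 + 66 = 188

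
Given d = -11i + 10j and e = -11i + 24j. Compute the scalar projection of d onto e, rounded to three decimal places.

d · e = (-11)·(-11) + 10·24 = 121 + 240 = 361
|e| = √(121 + 576) = √697 ≈ 26.4008
comp_e d = 361 / √697 ≈ 13.674

13.674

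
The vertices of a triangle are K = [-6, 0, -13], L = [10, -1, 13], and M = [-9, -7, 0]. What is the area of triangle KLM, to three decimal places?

KL = (16, -1, 26),  KM = (-3, -7, 13)
i: (-1)·13 - 26·(-7) = -13 - (-182) = 169
j: 26·(-3) - 16·13 = -78 - 208 = -286
k: 16·(-7) - (-1)·(-3) = -112 - 3 = -115
KL × KM = (169, -286, -115)
|KL × KM| = √123582 ≈ 351.5423
area = ½ · 351.5423 ≈ 175.771

175.771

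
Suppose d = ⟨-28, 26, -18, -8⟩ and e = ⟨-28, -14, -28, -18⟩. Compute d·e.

1068

d · e = (-28)·(-28) + 26·(-14) + (-18)·(-28) + (-8)·(-18) = 784 - 364 + 504 + 144 = 1068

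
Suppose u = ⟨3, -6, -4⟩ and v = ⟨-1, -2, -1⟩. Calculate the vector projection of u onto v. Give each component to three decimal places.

(-2.167, -4.333, -2.167)

u · v = 3·(-1) + (-6)·(-2) + (-4)·(-1) = -3 + 12 + 4 = 13
|v|² = 1 + 4 + 1 = 6
proj_v u = (13/6) · (-1, -2, -1) ≈ (-2.167, -4.333, -2.167)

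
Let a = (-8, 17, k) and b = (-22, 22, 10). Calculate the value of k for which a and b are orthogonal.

-55

a · b = (-8)·(-22) + 17·22 + k·10 = 550 + 10k
Set equal to 0: 10k = -550, so k = -55.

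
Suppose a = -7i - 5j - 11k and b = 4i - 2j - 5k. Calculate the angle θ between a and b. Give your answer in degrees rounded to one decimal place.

a · b = (-7)·4 + (-5)·(-2) + (-11)·(-5) = -28 + 10 + 55 = 37
|a|² = 49 + 25 + 121 = 195,  |a| = √195 ≈ 13.964240
|b|² = 16 + 4 + 25 = 45,  |b| = √45 ≈ 6.708204
cos θ = 37 / (13.964240 · 6.708204) ≈ 0.39498
θ = arccos(0.39498) ≈ 66.7°

66.7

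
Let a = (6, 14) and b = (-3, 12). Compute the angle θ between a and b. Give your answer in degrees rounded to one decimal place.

a · b = 6·(-3) + 14·12 = -18 + 168 = 150
|a|² = 36 + 196 = 232,  |a| = √232 ≈ 15.231546
|b|² = 9 + 144 = 153,  |b| = √153 ≈ 12.369317
cos θ = 150 / (15.231546 · 12.369317) ≈ 0.79616
θ = arccos(0.79616) ≈ 37.2°

37.2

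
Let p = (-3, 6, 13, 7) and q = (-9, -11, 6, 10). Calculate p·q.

p · q = (-3)·(-9) + 6·(-11) + 13·6 + 7·10 = 27 - 66 + 78 + 70 = 109

109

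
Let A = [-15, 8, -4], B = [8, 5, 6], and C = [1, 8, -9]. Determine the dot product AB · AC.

AB = B − A = (23, -3, 10)
AC = C − A = (16, 0, -5)
AB · AC = 23·16 + (-3)·0 + 10·(-5) = 368 + 0 - 50 = 318

318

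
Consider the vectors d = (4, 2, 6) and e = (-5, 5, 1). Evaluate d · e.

-4

d · e = 4·(-5) + 2·5 + 6·1 = -20 + 10 + 6 = -4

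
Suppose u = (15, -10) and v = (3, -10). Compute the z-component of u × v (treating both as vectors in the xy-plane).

-120

15·(-10) - (-10)·3 = -150 - (-30) = -120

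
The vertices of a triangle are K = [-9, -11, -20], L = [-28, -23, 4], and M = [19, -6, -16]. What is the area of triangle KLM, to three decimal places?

KL = (-19, -12, 24),  KM = (28, 5, 4)
i: (-12)·4 - 24·5 = -48 - 120 = -168
j: 24·28 - (-19)·4 = 672 - (-76) = 748
k: (-19)·5 - (-12)·28 = -95 - (-336) = 241
KL × KM = (-168, 748, 241)
|KL × KM| = √645809 ≈ 803.6224
area = ½ · 803.6224 ≈ 401.811

401.811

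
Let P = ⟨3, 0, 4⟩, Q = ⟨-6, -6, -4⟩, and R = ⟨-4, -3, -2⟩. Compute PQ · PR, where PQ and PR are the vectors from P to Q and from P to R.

129

PQ = Q − P = (-9, -6, -8)
PR = R − P = (-7, -3, -6)
PQ · PR = (-9)·(-7) + (-6)·(-3) + (-8)·(-6) = 63 + 18 + 48 = 129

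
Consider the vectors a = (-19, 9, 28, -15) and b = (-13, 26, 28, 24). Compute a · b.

905

a · b = (-19)·(-13) + 9·26 + 28·28 + (-15)·24 = 247 + 234 + 784 - 360 = 905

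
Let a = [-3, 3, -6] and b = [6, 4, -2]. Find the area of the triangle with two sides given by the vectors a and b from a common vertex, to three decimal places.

i: 3·(-2) - (-6)·4 = -6 - (-24) = 18
j: (-6)·6 - (-3)·(-2) = -36 - 6 = -42
k: (-3)·4 - 3·6 = -12 - 18 = -30
a × b = (18, -42, -30)
|a × b| = √(18² + (-42)² + (-30)²) = √2988 ≈ 54.6626
area = ½ · 54.6626 ≈ 27.331

27.331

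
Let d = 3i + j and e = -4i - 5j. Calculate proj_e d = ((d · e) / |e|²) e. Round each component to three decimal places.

(1.659, 2.073)

d · e = 3·(-4) + 1·(-5) = -12 - 5 = -17
|e|² = 16 + 25 = 41
proj_e d = (-17/41) · (-4, -5) ≈ (1.659, 2.073)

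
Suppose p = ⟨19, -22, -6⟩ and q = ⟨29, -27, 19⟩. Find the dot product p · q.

1031

p · q = 19·29 + (-22)·(-27) + (-6)·19 = 551 + 594 - 114 = 1031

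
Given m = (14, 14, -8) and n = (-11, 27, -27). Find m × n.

(-162, 466, 532)

i: 14·(-27) - (-8)·27 = -378 - (-216) = -162
j: (-8)·(-11) - 14·(-27) = 88 - (-378) = 466
k: 14·27 - 14·(-11) = 378 - (-154) = 532
m × n = (-162, 466, 532)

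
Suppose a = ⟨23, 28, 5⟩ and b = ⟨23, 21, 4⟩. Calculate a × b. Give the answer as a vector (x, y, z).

(7, 23, -161)

i: 28·4 - 5·21 = 112 - 105 = 7
j: 5·23 - 23·4 = 115 - 92 = 23
k: 23·21 - 28·23 = 483 - 644 = -161
a × b = (7, 23, -161)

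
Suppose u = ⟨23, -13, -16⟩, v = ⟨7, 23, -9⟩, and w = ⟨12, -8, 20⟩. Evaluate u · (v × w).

17460

v × w:
i: 23·20 - (-9)·(-8) = 460 - 72 = 388
j: (-9)·12 - 7·20 = -108 - 140 = -248
k: 7·(-8) - 23·12 = -56 - 276 = -332
v × w = (388, -248, -332)
u · (v × w) = 23·388 + (-13)·(-248) + (-16)·(-332) = 8924 + 3224 + 5312 = 17460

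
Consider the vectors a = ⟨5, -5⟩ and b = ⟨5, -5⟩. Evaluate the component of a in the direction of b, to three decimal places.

7.071

a · b = 5·5 + (-5)·(-5) = 25 + 25 = 50
|b| = √(25 + 25) = √50 ≈ 7.0711
comp_b a = 50 / √50 ≈ 7.071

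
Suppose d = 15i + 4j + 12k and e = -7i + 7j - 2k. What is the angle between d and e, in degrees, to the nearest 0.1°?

120.6

d · e = 15·(-7) + 4·7 + 12·(-2) = -105 + 28 - 24 = -101
|d|² = 225 + 16 + 144 = 385,  |d| = √385 ≈ 19.621417
|e|² = 49 + 49 + 4 = 102,  |e| = √102 ≈ 10.099505
cos θ = -101 / (19.621417 · 10.099505) ≈ -0.50967
θ = arccos(-0.50967) ≈ 120.6°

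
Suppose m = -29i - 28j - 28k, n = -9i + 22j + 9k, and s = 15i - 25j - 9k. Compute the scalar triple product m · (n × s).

645

n × s:
i: 22·(-9) - 9·(-25) = -198 - (-225) = 27
j: 9·15 - (-9)·(-9) = 135 - 81 = 54
k: (-9)·(-25) - 22·15 = 225 - 330 = -105
n × s = (27, 54, -105)
m · (n × s) = (-29)·27 + (-28)·54 + (-28)·(-105) = -783 - 1512 + 2940 = 645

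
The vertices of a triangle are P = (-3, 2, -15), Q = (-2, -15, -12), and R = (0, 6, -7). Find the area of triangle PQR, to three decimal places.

78.946

PQ = (1, -17, 3),  PR = (3, 4, 8)
i: (-17)·8 - 3·4 = -136 - 12 = -148
j: 3·3 - 1·8 = 9 - 8 = 1
k: 1·4 - (-17)·3 = 4 - (-51) = 55
PQ × PR = (-148, 1, 55)
|PQ × PR| = √24930 ≈ 157.8924
area = ½ · 157.8924 ≈ 78.946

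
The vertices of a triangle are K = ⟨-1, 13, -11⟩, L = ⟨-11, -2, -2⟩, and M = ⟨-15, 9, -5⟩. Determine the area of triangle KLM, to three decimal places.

KL = (-10, -15, 9),  KM = (-14, -4, 6)
i: (-15)·6 - 9·(-4) = -90 - (-36) = -54
j: 9·(-14) - (-10)·6 = -126 - (-60) = -66
k: (-10)·(-4) - (-15)·(-14) = 40 - 210 = -170
KL × KM = (-54, -66, -170)
|KL × KM| = √36172 ≈ 190.1894
area = ½ · 190.1894 ≈ 95.095

95.095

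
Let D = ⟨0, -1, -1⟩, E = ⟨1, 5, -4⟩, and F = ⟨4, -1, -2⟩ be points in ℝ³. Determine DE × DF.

DE = (1, 6, -3)
DF = (4, 0, -1)
i: 6·(-1) - (-3)·0 = -6 - 0 = -6
j: (-3)·4 - 1·(-1) = -12 - (-1) = -11
k: 1·0 - 6·4 = 0 - 24 = -24
DE × DF = (-6, -11, -24)

(-6, -11, -24)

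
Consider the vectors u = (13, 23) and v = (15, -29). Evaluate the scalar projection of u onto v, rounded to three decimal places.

u · v = 13·15 + 23·(-29) = 195 - 667 = -472
|v| = √(225 + 841) = √1066 ≈ 32.6497
comp_v u = -472 / √1066 ≈ -14.457

-14.457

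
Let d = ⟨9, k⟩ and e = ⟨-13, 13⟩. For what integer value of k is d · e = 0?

9

d · e = 9·(-13) + k·13 = -117 + 13k
Set equal to 0: 13k = 117, so k = 9.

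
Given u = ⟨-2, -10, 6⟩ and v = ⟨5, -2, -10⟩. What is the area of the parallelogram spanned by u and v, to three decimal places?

124.740

i: (-10)·(-10) - 6·(-2) = 100 - (-12) = 112
j: 6·5 - (-2)·(-10) = 30 - 20 = 10
k: (-2)·(-2) - (-10)·5 = 4 - (-50) = 54
u × v = (112, 10, 54)
|u × v| = √(112² + 10² + 54²) = √15560 ≈ 124.7397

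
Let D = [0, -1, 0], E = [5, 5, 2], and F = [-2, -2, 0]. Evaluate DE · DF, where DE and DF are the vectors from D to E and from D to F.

-16

DE = E − D = (5, 6, 2)
DF = F − D = (-2, -1, 0)
DE · DF = 5·(-2) + 6·(-1) + 2·0 = -10 - 6 + 0 = -16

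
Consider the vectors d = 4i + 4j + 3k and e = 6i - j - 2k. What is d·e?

d · e = 4·6 + 4·(-1) + 3·(-2) = 24 - 4 - 6 = 14

14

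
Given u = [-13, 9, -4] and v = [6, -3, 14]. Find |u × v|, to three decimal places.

i: 9·14 - (-4)·(-3) = 126 - 12 = 114
j: (-4)·6 - (-13)·14 = -24 - (-182) = 158
k: (-13)·(-3) - 9·6 = 39 - 54 = -15
u × v = (114, 158, -15)
|u × v| = √(114² + 158² + (-15)²) = √38185 ≈ 195.4098

195.410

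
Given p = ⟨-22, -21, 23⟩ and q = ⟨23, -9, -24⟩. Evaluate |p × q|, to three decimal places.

i: (-21)·(-24) - 23·(-9) = 504 - (-207) = 711
j: 23·23 - (-22)·(-24) = 529 - 528 = 1
k: (-22)·(-9) - (-21)·23 = 198 - (-483) = 681
p × q = (711, 1, 681)
|p × q| = √(711² + 1² + 681²) = √969283 ≈ 984.5217

984.522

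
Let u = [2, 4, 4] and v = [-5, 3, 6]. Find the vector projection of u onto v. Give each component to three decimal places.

(-1.857, 1.114, 2.229)

u · v = 2·(-5) + 4·3 + 4·6 = -10 + 12 + 24 = 26
|v|² = 25 + 9 + 36 = 70
proj_v u = (26/70) · (-5, 3, 6) ≈ (-1.857, 1.114, 2.229)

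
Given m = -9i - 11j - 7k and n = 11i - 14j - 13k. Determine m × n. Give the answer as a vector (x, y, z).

(45, -194, 247)

i: (-11)·(-13) - (-7)·(-14) = 143 - 98 = 45
j: (-7)·11 - (-9)·(-13) = -77 - 117 = -194
k: (-9)·(-14) - (-11)·11 = 126 - (-121) = 247
m × n = (45, -194, 247)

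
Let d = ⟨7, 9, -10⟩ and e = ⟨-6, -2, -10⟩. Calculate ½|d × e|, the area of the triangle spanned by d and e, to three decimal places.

87.464

i: 9·(-10) - (-10)·(-2) = -90 - 20 = -110
j: (-10)·(-6) - 7·(-10) = 60 - (-70) = 130
k: 7·(-2) - 9·(-6) = -14 - (-54) = 40
d × e = (-110, 130, 40)
|d × e| = √((-110)² + 130² + 40²) = √30600 ≈ 174.9286
area = ½ · 174.9286 ≈ 87.464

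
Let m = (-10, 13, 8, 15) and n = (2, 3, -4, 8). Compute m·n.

107

m · n = (-10)·2 + 13·3 + 8·(-4) + 15·8 = -20 + 39 - 32 + 120 = 107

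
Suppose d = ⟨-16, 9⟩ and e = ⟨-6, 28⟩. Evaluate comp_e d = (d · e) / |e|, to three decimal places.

d · e = (-16)·(-6) + 9·28 = 96 + 252 = 348
|e| = √(36 + 784) = √820 ≈ 28.6356
comp_e d = 348 / √820 ≈ 12.153

12.153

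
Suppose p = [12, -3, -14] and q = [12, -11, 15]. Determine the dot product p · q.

-33

p · q = 12·12 + (-3)·(-11) + (-14)·15 = 144 + 33 - 210 = -33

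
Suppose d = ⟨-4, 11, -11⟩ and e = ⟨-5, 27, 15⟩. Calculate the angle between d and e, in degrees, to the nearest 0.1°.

d · e = (-4)·(-5) + 11·27 + (-11)·15 = 20 + 297 - 165 = 152
|d|² = 16 + 121 + 121 = 258,  |d| = √258 ≈ 16.062378
|e|² = 25 + 729 + 225 = 979,  |e| = √979 ≈ 31.288976
cos θ = 152 / (16.062378 · 31.288976) ≈ 0.30244
θ = arccos(0.30244) ≈ 72.4°

72.4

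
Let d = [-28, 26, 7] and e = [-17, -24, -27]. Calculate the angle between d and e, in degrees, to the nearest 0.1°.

d · e = (-28)·(-17) + 26·(-24) + 7·(-27) = 476 - 624 - 189 = -337
|d|² = 784 + 676 + 49 = 1509,  |d| = √1509 ≈ 38.845849
|e|² = 289 + 576 + 729 = 1594,  |e| = √1594 ≈ 39.924930
cos θ = -337 / (38.845849 · 39.924930) ≈ -0.21729
θ = arccos(-0.21729) ≈ 102.5°

102.5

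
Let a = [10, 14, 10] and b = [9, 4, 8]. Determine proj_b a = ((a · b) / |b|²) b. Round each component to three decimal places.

(12.634, 5.615, 11.230)

a · b = 10·9 + 14·4 + 10·8 = 90 + 56 + 80 = 226
|b|² = 81 + 16 + 64 = 161
proj_b a = (226/161) · (9, 4, 8) ≈ (12.634, 5.615, 11.230)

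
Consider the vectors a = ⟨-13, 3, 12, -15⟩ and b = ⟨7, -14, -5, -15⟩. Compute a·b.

a · b = (-13)·7 + 3·(-14) + 12·(-5) + (-15)·(-15) = -91 - 42 - 60 + 225 = 32

32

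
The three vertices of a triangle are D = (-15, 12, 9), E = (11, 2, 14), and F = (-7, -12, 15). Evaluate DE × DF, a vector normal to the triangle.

DE = (26, -10, 5)
DF = (8, -24, 6)
i: (-10)·6 - 5·(-24) = -60 - (-120) = 60
j: 5·8 - 26·6 = 40 - 156 = -116
k: 26·(-24) - (-10)·8 = -624 - (-80) = -544
DE × DF = (60, -116, -544)

(60, -116, -544)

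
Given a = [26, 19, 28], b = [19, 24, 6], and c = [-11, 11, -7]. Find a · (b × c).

b × c:
i: 24·(-7) - 6·11 = -168 - 66 = -234
j: 6·(-11) - 19·(-7) = -66 - (-133) = 67
k: 19·11 - 24·(-11) = 209 - (-264) = 473
b × c = (-234, 67, 473)
a · (b × c) = 26·(-234) + 19·67 + 28·473 = -6084 + 1273 + 13244 = 8433

8433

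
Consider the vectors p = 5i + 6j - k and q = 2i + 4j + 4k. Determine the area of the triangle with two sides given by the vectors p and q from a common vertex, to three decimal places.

i: 6·4 - (-1)·4 = 24 - (-4) = 28
j: (-1)·2 - 5·4 = -2 - 20 = -22
k: 5·4 - 6·2 = 20 - 12 = 8
p × q = (28, -22, 8)
|p × q| = √(28² + (-22)² + 8²) = √1332 ≈ 36.4966
area = ½ · 36.4966 ≈ 18.248

18.248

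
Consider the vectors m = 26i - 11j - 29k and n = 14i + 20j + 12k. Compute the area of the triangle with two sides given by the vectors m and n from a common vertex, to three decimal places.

540.949

i: (-11)·12 - (-29)·20 = -132 - (-580) = 448
j: (-29)·14 - 26·12 = -406 - 312 = -718
k: 26·20 - (-11)·14 = 520 - (-154) = 674
m × n = (448, -718, 674)
|m × n| = √(448² + (-718)² + 674²) = √1170504 ≈ 1081.8983
area = ½ · 1081.8983 ≈ 540.949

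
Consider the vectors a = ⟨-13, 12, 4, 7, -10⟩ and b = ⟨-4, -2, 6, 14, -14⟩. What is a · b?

a · b = (-13)·(-4) + 12·(-2) + 4·6 + 7·14 + (-10)·(-14) = 52 - 24 + 24 + 98 + 140 = 290

290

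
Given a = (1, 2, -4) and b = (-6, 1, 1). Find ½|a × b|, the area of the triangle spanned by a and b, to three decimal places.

i: 2·1 - (-4)·1 = 2 - (-4) = 6
j: (-4)·(-6) - 1·1 = 24 - 1 = 23
k: 1·1 - 2·(-6) = 1 - (-12) = 13
a × b = (6, 23, 13)
|a × b| = √(6² + 23² + 13²) = √734 ≈ 27.0924
area = ½ · 27.0924 ≈ 13.546

13.546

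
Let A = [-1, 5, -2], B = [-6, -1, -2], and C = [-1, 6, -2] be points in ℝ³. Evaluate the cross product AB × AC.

AB = (-5, -6, 0)
AC = (0, 1, 0)
i: (-6)·0 - 0·1 = 0 - 0 = 0
j: 0·0 - (-5)·0 = 0 - 0 = 0
k: (-5)·1 - (-6)·0 = -5 - 0 = -5
AB × AC = (0, 0, -5)

(0, 0, -5)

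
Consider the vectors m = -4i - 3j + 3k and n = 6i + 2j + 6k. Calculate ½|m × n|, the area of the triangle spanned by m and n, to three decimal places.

i: (-3)·6 - 3·2 = -18 - 6 = -24
j: 3·6 - (-4)·6 = 18 - (-24) = 42
k: (-4)·2 - (-3)·6 = -8 - (-18) = 10
m × n = (-24, 42, 10)
|m × n| = √((-24)² + 42² + 10²) = √2440 ≈ 49.3964
area = ½ · 49.3964 ≈ 24.698

24.698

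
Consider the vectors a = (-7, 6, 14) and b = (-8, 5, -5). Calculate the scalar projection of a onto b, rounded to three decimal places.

1.499

a · b = (-7)·(-8) + 6·5 + 14·(-5) = 56 + 30 - 70 = 16
|b| = √(64 + 25 + 25) = √114 ≈ 10.6771
comp_b a = 16 / √114 ≈ 1.499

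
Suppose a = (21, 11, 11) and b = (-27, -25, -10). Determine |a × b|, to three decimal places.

i: 11·(-10) - 11·(-25) = -110 - (-275) = 165
j: 11·(-27) - 21·(-10) = -297 - (-210) = -87
k: 21·(-25) - 11·(-27) = -525 - (-297) = -228
a × b = (165, -87, -228)
|a × b| = √(165² + (-87)² + (-228)²) = √86778 ≈ 294.5811

294.581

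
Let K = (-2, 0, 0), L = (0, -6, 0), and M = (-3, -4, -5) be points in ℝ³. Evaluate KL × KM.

(30, 10, -14)

KL = (2, -6, 0)
KM = (-1, -4, -5)
i: (-6)·(-5) - 0·(-4) = 30 - 0 = 30
j: 0·(-1) - 2·(-5) = 0 - (-10) = 10
k: 2·(-4) - (-6)·(-1) = -8 - 6 = -14
KL × KM = (30, 10, -14)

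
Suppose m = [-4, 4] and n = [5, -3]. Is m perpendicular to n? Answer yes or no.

no

m · n = (-4)·5 + 4·(-3) = -20 - 12 = -32
Nonzero, so the vectors are not orthogonal.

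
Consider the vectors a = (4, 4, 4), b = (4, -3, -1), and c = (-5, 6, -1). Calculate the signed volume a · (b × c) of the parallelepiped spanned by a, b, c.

b × c:
i: (-3)·(-1) - (-1)·6 = 3 - (-6) = 9
j: (-1)·(-5) - 4·(-1) = 5 - (-4) = 9
k: 4·6 - (-3)·(-5) = 24 - 15 = 9
b × c = (9, 9, 9)
a · (b × c) = 4·9 + 4·9 + 4·9 = 36 + 36 + 36 = 108

108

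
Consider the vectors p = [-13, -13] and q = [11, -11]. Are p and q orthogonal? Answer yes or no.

yes

p · q = (-13)·11 + (-13)·(-11) = -143 + 143 = 0
Zero, so the vectors are orthogonal.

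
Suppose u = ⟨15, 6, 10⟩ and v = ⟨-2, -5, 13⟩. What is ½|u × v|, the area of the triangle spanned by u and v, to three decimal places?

129.014

i: 6·13 - 10·(-5) = 78 - (-50) = 128
j: 10·(-2) - 15·13 = -20 - 195 = -215
k: 15·(-5) - 6·(-2) = -75 - (-12) = -63
u × v = (128, -215, -63)
|u × v| = √(128² + (-215)² + (-63)²) = √66578 ≈ 258.0271
area = ½ · 258.0271 ≈ 129.014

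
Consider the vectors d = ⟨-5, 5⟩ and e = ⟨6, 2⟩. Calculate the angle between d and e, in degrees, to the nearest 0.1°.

d · e = (-5)·6 + 5·2 = -30 + 10 = -20
|d|² = 25 + 25 = 50,  |d| = √50 ≈ 7.071068
|e|² = 36 + 4 = 40,  |e| = √40 ≈ 6.324555
cos θ = -20 / (7.071068 · 6.324555) ≈ -0.44721
θ = arccos(-0.44721) ≈ 116.6°

116.6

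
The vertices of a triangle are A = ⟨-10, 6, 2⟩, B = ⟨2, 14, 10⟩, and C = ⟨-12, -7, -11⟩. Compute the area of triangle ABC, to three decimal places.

98.995

AB = (12, 8, 8),  AC = (-2, -13, -13)
i: 8·(-13) - 8·(-13) = -104 - (-104) = 0
j: 8·(-2) - 12·(-13) = -16 - (-156) = 140
k: 12·(-13) - 8·(-2) = -156 - (-16) = -140
AB × AC = (0, 140, -140)
|AB × AC| = √39200 ≈ 197.9899
area = ½ · 197.9899 ≈ 98.995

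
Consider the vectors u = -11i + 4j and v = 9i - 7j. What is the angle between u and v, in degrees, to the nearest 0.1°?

162.1

u · v = (-11)·9 + 4·(-7) = -99 - 28 = -127
|u|² = 121 + 16 = 137,  |u| = √137 ≈ 11.704700
|v|² = 81 + 49 = 130,  |v| = √130 ≈ 11.401754
cos θ = -127 / (11.704700 · 11.401754) ≈ -0.95164
θ = arccos(-0.95164) ≈ 162.1°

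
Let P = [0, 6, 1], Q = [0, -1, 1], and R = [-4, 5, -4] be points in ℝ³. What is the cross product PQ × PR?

PQ = (0, -7, 0)
PR = (-4, -1, -5)
i: (-7)·(-5) - 0·(-1) = 35 - 0 = 35
j: 0·(-4) - 0·(-5) = 0 - 0 = 0
k: 0·(-1) - (-7)·(-4) = 0 - 28 = -28
PQ × PR = (35, 0, -28)

(35, 0, -28)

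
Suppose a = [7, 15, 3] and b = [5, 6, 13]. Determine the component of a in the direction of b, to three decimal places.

a · b = 7·5 + 15·6 + 3·13 = 35 + 90 + 39 = 164
|b| = √(25 + 36 + 169) = √230 ≈ 15.1658
comp_b a = 164 / √230 ≈ 10.814

10.814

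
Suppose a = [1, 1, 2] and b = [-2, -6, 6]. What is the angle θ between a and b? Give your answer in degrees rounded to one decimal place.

79.2

a · b = 1·(-2) + 1·(-6) + 2·6 = -2 - 6 + 12 = 4
|a|² = 1 + 1 + 4 = 6,  |a| = √6 ≈ 2.449490
|b|² = 4 + 36 + 36 = 76,  |b| = √76 ≈ 8.717798
cos θ = 4 / (2.449490 · 8.717798) ≈ 0.18732
θ = arccos(0.18732) ≈ 79.2°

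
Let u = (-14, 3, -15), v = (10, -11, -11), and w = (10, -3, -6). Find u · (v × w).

v × w:
i: (-11)·(-6) - (-11)·(-3) = 66 - 33 = 33
j: (-11)·10 - 10·(-6) = -110 - (-60) = -50
k: 10·(-3) - (-11)·10 = -30 - (-110) = 80
v × w = (33, -50, 80)
u · (v × w) = (-14)·33 + 3·(-50) + (-15)·80 = -462 - 150 - 1200 = -1812

-1812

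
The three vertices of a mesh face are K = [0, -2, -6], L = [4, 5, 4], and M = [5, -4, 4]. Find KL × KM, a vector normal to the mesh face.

KL = (4, 7, 10)
KM = (5, -2, 10)
i: 7·10 - 10·(-2) = 70 - (-20) = 90
j: 10·5 - 4·10 = 50 - 40 = 10
k: 4·(-2) - 7·5 = -8 - 35 = -43
KL × KM = (90, 10, -43)

(90, 10, -43)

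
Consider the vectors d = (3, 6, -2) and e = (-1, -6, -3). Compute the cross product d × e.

(-30, 11, -12)

i: 6·(-3) - (-2)·(-6) = -18 - 12 = -30
j: (-2)·(-1) - 3·(-3) = 2 - (-9) = 11
k: 3·(-6) - 6·(-1) = -18 - (-6) = -12
d × e = (-30, 11, -12)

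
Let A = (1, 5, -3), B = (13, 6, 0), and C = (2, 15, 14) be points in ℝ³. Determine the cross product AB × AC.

AB = (12, 1, 3)
AC = (1, 10, 17)
i: 1·17 - 3·10 = 17 - 30 = -13
j: 3·1 - 12·17 = 3 - 204 = -201
k: 12·10 - 1·1 = 120 - 1 = 119
AB × AC = (-13, -201, 119)

(-13, -201, 119)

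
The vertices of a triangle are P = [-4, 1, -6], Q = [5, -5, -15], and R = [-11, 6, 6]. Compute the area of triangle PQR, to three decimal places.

26.282

PQ = (9, -6, -9),  PR = (-7, 5, 12)
i: (-6)·12 - (-9)·5 = -72 - (-45) = -27
j: (-9)·(-7) - 9·12 = 63 - 108 = -45
k: 9·5 - (-6)·(-7) = 45 - 42 = 3
PQ × PR = (-27, -45, 3)
|PQ × PR| = √2763 ≈ 52.5642
area = ½ · 52.5642 ≈ 26.282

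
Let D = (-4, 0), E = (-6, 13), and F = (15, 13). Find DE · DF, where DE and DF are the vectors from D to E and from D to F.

DE = E − D = (-2, 13)
DF = F − D = (19, 13)
DE · DF = (-2)·19 + 13·13 = -38 + 169 = 131

131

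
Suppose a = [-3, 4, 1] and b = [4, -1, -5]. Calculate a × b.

i: 4·(-5) - 1·(-1) = -20 - (-1) = -19
j: 1·4 - (-3)·(-5) = 4 - 15 = -11
k: (-3)·(-1) - 4·4 = 3 - 16 = -13
a × b = (-19, -11, -13)

(-19, -11, -13)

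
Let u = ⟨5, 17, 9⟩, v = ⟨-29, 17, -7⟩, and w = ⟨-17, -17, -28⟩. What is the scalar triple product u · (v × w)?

-7718

v × w:
i: 17·(-28) - (-7)·(-17) = -476 - 119 = -595
j: (-7)·(-17) - (-29)·(-28) = 119 - 812 = -693
k: (-29)·(-17) - 17·(-17) = 493 - (-289) = 782
v × w = (-595, -693, 782)
u · (v × w) = 5·(-595) + 17·(-693) + 9·782 = -2975 - 11781 + 7038 = -7718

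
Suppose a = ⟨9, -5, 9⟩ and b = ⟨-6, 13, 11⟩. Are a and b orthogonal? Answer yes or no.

no

a · b = 9·(-6) + (-5)·13 + 9·11 = -54 - 65 + 99 = -20
Nonzero, so the vectors are not orthogonal.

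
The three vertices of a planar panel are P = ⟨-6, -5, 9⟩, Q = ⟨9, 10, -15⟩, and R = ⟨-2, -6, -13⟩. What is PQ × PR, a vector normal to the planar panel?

PQ = (15, 15, -24)
PR = (4, -1, -22)
i: 15·(-22) - (-24)·(-1) = -330 - 24 = -354
j: (-24)·4 - 15·(-22) = -96 - (-330) = 234
k: 15·(-1) - 15·4 = -15 - 60 = -75
PQ × PR = (-354, 234, -75)

(-354, 234, -75)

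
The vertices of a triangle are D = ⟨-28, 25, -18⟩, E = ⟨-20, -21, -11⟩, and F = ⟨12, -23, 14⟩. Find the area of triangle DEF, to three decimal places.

923.446

DE = (8, -46, 7),  DF = (40, -48, 32)
i: (-46)·32 - 7·(-48) = -1472 - (-336) = -1136
j: 7·40 - 8·32 = 280 - 256 = 24
k: 8·(-48) - (-46)·40 = -384 - (-1840) = 1456
DE × DF = (-1136, 24, 1456)
|DE × DF| = √3411008 ≈ 1846.8914
area = ½ · 1846.8914 ≈ 923.446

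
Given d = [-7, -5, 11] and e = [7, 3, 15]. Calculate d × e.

i: (-5)·15 - 11·3 = -75 - 33 = -108
j: 11·7 - (-7)·15 = 77 - (-105) = 182
k: (-7)·3 - (-5)·7 = -21 - (-35) = 14
d × e = (-108, 182, 14)

(-108, 182, 14)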